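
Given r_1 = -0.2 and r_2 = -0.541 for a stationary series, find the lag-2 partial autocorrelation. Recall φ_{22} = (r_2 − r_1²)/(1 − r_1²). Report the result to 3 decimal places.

φ_{22} = (r_2 − r_1²) / (1 − r_1²)
r_1² = (-0.2)² = 0.04
Numerator = -0.541 − 0.0400 = -0.5810; denominator = 1 − 0.0400 = 0.9600
φ_{22} = -0.5810 / 0.9600 = -0.605

-0.605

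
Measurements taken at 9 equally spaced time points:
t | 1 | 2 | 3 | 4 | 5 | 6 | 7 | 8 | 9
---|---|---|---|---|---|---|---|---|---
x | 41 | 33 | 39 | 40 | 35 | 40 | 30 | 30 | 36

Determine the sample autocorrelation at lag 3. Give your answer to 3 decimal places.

0.115

Mean x̄ = (41 + 33 + 39 + 40 + 35 + 40 + 30 + 30 + 36)/9 = 36.0000
Numerator Σ_{t=1}^{6}(x_t−x̄)(x_{t+3}−x̄) = 17.0000
Denominator Σ(x_t−x̄)² = 148.0000
r_3 = 17.0000 / 148.0000 = 0.115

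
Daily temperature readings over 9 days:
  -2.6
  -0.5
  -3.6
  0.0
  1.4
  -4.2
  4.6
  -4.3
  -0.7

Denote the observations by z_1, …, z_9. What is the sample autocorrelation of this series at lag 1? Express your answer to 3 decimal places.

-0.688

Mean z̄ = (-2.6 − 0.5 − 3.6 + 0.0 + 1.4 − 4.2 + 4.6 − 4.3 − 0.7)/9 = -1.1000
Numerator Σ_{t=1}^{8}(z_t−z̄)(z_{t+1}−z̄) = -47.3400
Denominator Σ(z_t−z̄)² = 68.8200
r_1 = -47.3400 / 68.8200 = -0.688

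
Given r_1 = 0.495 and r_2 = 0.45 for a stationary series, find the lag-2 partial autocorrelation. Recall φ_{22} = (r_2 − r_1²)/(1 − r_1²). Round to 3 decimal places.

φ_{22} = (r_2 − r_1²) / (1 − r_1²)
r_1² = (0.495)² = 0.245025
Numerator = 0.45 − 0.2450 = 0.2050; denominator = 1 − 0.2450 = 0.7550
φ_{22} = 0.2050 / 0.7550 = 0.271

0.271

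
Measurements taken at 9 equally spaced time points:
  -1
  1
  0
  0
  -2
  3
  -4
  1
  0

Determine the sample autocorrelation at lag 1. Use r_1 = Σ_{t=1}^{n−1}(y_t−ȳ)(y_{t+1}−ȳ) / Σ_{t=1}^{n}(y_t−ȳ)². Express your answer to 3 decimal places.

Mean ȳ = (-1 + 1 + 0 + 0 − 2 + 3 − 4 + 1 + 0)/9 = -0.2222
Numerator Σ_{t=1}^{8}(y_t−ȳ)(y_{t+1}−ȳ) = -23.2716
Denominator Σ(y_t−ȳ)² = 31.5556
r_1 = -23.2716 / 31.5556 = -0.737

-0.737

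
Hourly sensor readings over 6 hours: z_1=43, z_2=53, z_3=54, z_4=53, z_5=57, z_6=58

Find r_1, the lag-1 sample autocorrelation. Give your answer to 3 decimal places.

0.141

Mean z̄ = (43 + 53 + 54 + 53 + 57 + 58)/6 = 53.0000
Σ(z_t−z̄)(z_{t+1}−z̄) = (0.0000) + (0.0000) + (0.0000) + (0.0000) + (20.0000) = 20.0000
Denominator Σ(z_t−z̄)² = 142.0000
r_1 = 20.0000 / 142.0000 = 0.141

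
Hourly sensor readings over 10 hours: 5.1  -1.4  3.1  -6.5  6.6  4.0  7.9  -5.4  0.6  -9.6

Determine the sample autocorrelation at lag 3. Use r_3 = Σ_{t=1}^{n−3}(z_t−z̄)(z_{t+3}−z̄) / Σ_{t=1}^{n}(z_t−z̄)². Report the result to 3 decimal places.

-0.610

Mean z̄ = (5.1 − 1.4 + 3.1 − 6.5 + 6.6 + 4.0 + 7.9 − 5.4 + 0.6 − 9.6)/10 = 0.4400
Numerator Σ_{t=1}^{7}(z_t−z̄)(z_{t+3}−z̄) = -196.2808
Denominator Σ(z_t−z̄)² = 321.5440
r_3 = -196.2808 / 321.5440 = -0.610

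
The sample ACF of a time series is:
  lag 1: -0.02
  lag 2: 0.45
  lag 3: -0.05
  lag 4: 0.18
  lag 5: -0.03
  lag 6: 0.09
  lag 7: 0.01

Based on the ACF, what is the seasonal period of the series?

The largest autocorrelation is r_2 = 0.45, with a weaker echo at lag 4 (0.18); the remaining lags stay at or below 0.09.
The dominant spike at lag 2 indicates a seasonal period of 2.

2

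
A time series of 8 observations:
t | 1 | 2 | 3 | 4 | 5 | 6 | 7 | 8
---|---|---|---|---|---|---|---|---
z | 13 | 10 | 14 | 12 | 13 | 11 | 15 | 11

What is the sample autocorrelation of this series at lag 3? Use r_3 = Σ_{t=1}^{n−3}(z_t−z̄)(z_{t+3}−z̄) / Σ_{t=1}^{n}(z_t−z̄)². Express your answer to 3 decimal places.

Mean z̄ = (13 + 10 + 14 + 12 + 13 + 11 + 15 + 11)/8 = 12.3750
Deviations from mean: 0.6250, -2.3750, 1.6250, -0.3750, 0.6250, -1.3750, 2.6250, -1.3750
Σ(z_t−z̄)(z_{t+3}−z̄) = (-0.2344) + (-1.4844) + (-2.2344) + (-0.9844) + (-0.8594) = -5.7969
Denominator Σ(z_t−z̄)² = 19.8750
r_3 = -5.7969 / 19.8750 = -0.292

-0.292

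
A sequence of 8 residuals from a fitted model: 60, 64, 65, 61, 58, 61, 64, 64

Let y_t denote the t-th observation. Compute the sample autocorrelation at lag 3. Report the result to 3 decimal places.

-0.430

Mean ȳ = (60 + 64 + 65 + 61 + 58 + 61 + 64 + 64)/8 = 62.1250
Numerator Σ_{t=1}^{5}(y_t−ȳ)(y_{t+3}−ȳ) = -18.4219
Denominator Σ(y_t−ȳ)² = 42.8750
r_3 = -18.4219 / 42.8750 = -0.430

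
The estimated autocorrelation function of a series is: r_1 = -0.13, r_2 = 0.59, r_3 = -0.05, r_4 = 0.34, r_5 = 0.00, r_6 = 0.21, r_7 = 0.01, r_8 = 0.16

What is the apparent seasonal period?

The largest autocorrelation is r_2 = 0.59, with weaker echoes at lags 4 (0.34), 6 (0.21) and 8 (0.16); the remaining lags stay at or below 0.01.
The dominant spike at lag 2 indicates a seasonal period of 2.

2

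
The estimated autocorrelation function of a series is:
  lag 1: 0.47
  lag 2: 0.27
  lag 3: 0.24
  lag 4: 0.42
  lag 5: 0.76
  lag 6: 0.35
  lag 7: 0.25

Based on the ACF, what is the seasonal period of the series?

The largest autocorrelation is r_5 = 0.76; the remaining lags stay at or below 0.47. The elevated value at lag 1 (0.47), dropping to 0.27 at lag 2, reflects decaying short-term dependence rather than seasonality.
The dominant spike at lag 5 indicates a seasonal period of 5.

5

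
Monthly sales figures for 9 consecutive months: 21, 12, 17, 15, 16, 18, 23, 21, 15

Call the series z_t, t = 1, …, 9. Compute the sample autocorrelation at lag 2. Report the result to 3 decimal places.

Mean z̄ = (21 + 12 + 17 + 15 + 16 + 18 + 23 + 21 + 15)/9 = 17.5556
Σ(z_t−z̄)(z_{t+2}−z̄) = (-1.9136) + (14.1975) + (0.8642) + (-1.1358) + (-8.4691) + (1.5309) + (-13.9136) = -8.8395
Denominator Σ(z_t−z̄)² = 100.2222
r_2 = -8.8395 / 100.2222 = -0.088

-0.088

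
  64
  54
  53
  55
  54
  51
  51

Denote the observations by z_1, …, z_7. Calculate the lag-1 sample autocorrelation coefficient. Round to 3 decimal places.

Mean z̄ = (64 + 54 + 53 + 55 + 54 + 51 + 51)/7 = 54.5714
Deviations from mean: 9.4286, -0.5714, -1.5714, 0.4286, -0.5714, -3.5714, -3.5714
Numerator Σ_{t=1}^{6}(z_t−z̄)(z_{t+1}−z̄) = 9.3878
Denominator Σ(z_t−z̄)² = 117.7143
r_1 = 9.3878 / 117.7143 = 0.080

0.080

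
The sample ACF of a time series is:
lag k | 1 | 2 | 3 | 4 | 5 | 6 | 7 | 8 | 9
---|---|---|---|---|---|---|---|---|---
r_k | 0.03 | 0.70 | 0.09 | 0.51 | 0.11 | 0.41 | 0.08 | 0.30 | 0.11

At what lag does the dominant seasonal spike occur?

The largest autocorrelation is r_2 = 0.70, with weaker echoes at lags 4 (0.51), 6 (0.41) and 8 (0.30); the remaining lags stay at or below 0.11.
The dominant spike at lag 2 indicates a seasonal period of 2.

2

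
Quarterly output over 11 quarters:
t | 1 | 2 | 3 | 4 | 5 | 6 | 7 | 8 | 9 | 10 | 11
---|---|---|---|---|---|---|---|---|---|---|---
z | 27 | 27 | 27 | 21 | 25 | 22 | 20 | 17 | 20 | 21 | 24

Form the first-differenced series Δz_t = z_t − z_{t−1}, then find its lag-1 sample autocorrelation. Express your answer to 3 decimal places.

-0.314

First differences Δz: 0, 0, -6, 4, -3, -2, -3, 3, 1, 3
Mean of differences = -0.3000
Numerator Σ(Δz_t−Δz̄)(Δz_{t+1}−Δz̄) = -28.8900
Denominator Σ(Δz_t−Δz̄)² = 92.1000
r_1(Δz) = -28.8900 / 92.1000 = -0.314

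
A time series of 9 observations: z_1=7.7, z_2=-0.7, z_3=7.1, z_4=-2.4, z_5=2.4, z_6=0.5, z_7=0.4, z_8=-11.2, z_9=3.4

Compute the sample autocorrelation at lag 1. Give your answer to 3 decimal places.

Mean z̄ = (7.7 − 0.7 + 7.1 − 2.4 + 2.4 + 0.5 + 0.4 − 11.2 + 3.4)/9 = 0.8000
Numerator Σ_{t=1}^{8}(z_t−z̄)(z_{t+1}−z̄) = -71.8400
Denominator Σ(z_t−z̄)² = 253.3600
r_1 = -71.8400 / 253.3600 = -0.284

-0.284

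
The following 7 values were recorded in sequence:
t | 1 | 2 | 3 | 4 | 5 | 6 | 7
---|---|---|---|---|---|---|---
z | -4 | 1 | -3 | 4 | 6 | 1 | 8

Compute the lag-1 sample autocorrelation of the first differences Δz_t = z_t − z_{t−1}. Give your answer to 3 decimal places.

-0.576

First differences Δz: 5, -4, 7, 2, -5, 7
Mean of differences = 2.0000
Numerator Σ(Δz_t−Δz̄)(Δz_{t+1}−Δz̄) = -83.0000
Denominator Σ(Δz_t−Δz̄)² = 144.0000
r_1(Δz) = -83.0000 / 144.0000 = -0.576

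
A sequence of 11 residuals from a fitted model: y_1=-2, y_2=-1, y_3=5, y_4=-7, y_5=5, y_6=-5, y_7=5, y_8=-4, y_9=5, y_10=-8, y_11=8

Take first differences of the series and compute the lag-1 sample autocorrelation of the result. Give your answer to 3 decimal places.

-0.835

First differences Δy: 1, 6, -12, 12, -10, 10, -9, 9, -13, 16
Mean of differences = 1.0000
Numerator Σ(Δy_t−Δȳ)(Δy_{t+1}−Δȳ) = -920.0000
Denominator Σ(Δy_t−Δȳ)² = 1102.0000
r_1(Δy) = -920.0000 / 1102.0000 = -0.835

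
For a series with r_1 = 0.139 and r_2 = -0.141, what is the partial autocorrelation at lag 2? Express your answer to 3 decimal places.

-0.163

φ_{22} = (r_2 − r_1²) / (1 − r_1²)
r_1² = (0.139)² = 0.019321
Numerator = -0.141 − 0.0193 = -0.1603; denominator = 1 − 0.0193 = 0.9807
φ_{22} = -0.1603 / 0.9807 = -0.163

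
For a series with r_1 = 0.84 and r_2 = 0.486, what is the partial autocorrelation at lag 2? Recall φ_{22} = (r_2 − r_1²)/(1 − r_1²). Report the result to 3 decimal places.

φ_{22} = (r_2 − r_1²) / (1 − r_1²)
r_1² = (0.84)² = 0.7056
Numerator = 0.486 − 0.7056 = -0.2196; denominator = 1 − 0.7056 = 0.2944
φ_{22} = -0.2196 / 0.2944 = -0.746

-0.746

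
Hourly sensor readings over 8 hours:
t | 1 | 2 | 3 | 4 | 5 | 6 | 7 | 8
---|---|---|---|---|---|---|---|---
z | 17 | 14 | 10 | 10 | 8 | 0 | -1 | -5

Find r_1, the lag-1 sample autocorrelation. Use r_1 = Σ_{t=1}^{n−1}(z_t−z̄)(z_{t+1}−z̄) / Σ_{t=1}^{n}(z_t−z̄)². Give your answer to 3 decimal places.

0.584

Mean z̄ = (17 + 14 + 10 + 10 + 8 + 0 − 1 − 5)/8 = 6.6250
Deviations from mean: 10.3750, 7.3750, 3.3750, 3.3750, 1.3750, -6.6250, -7.6250, -11.6250
Σ(z_t−z̄)(z_{t+1}−z̄) = (76.5156) + (24.8906) + (11.3906) + (4.6406) + (-9.1094) + (50.5156) + (88.6406) = 247.4844
Denominator Σ(z_t−z̄)² = 423.8750
r_1 = 247.4844 / 423.8750 = 0.584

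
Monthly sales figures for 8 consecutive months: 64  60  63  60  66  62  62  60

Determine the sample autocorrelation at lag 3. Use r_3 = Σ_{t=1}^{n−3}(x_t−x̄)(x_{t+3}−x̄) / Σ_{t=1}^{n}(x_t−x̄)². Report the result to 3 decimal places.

Mean x̄ = (64 + 60 + 63 + 60 + 66 + 62 + 62 + 60)/8 = 62.1250
Deviations from mean: 1.8750, -2.1250, 0.8750, -2.1250, 3.8750, -0.1250, -0.1250, -2.1250
Σ(x_t−x̄)(x_{t+3}−x̄) = (-3.9844) + (-8.2344) + (-0.1094) + (0.2656) + (-8.2344) = -20.2969
Denominator Σ(x_t−x̄)² = 32.8750
r_3 = -20.2969 / 32.8750 = -0.617

-0.617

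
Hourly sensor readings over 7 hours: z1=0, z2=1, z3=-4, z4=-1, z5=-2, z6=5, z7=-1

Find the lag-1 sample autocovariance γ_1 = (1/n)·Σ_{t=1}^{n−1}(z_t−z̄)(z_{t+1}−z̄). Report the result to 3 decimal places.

-1.910

Mean z̄ = (0 + 1 − 4 − 1 − 2 + 5 − 1)/7 = -0.2857
Deviations: 0.2857, 1.2857, -3.7143, -0.7143, -1.7143, 5.2857, -0.7143
Σ_{t=1}^{6}(z_t−z̄)(z_{t+1}−z̄) = -13.3673
γ_1 = -13.3673 / 7 = -1.910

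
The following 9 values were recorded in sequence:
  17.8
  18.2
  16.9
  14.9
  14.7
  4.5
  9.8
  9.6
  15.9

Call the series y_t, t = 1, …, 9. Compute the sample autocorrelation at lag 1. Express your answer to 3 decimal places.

0.413

Mean ȳ = (17.8 + 18.2 + 16.9 + 14.9 + 14.7 + 4.5 + 9.8 + 9.6 + 15.9)/9 = 13.5889
Numerator Σ_{t=1}^{8}(y_t−ȳ)(y_{t+1}−ȳ) = 70.7165
Denominator Σ(y_t−ȳ)² = 171.1289
r_1 = 70.7165 / 171.1289 = 0.413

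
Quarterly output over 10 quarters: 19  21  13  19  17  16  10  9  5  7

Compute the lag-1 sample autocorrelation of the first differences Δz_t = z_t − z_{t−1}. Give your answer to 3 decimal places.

First differences Δz: 2, -8, 6, -2, -1, -6, -1, -4, 2
Mean of differences = -1.3333
Numerator Σ(Δz_t−Δz̄)(Δz_{t+1}−Δz̄) = -89.1111
Denominator Σ(Δz_t−Δz̄)² = 150.0000
r_1(Δz) = -89.1111 / 150.0000 = -0.594

-0.594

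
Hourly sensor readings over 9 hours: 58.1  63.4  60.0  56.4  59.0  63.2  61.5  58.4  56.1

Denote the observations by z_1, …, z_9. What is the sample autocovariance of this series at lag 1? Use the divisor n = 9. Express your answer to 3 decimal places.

Mean z̄ = (58.1 + 63.4 + 60.0 + 56.4 + 59.0 + 63.2 + 61.5 + 58.4 + 56.1)/9 = 59.5667
Σ_{t=1}^{8}(z_t−z̄)(z_{t+1}−z̄) = 3.2156
γ_1 = 3.2156 / 9 = 0.357

0.357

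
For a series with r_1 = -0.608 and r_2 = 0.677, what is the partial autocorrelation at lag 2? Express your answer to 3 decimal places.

0.488

φ_{22} = (r_2 − r_1²) / (1 − r_1²)
r_1² = (-0.608)² = 0.369664
Numerator = 0.677 − 0.3697 = 0.3073; denominator = 1 − 0.3697 = 0.6303
φ_{22} = 0.3073 / 0.6303 = 0.488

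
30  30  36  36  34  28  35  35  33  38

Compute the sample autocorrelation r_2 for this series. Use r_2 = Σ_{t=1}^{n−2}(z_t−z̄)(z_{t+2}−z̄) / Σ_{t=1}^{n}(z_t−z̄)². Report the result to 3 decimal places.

-0.341

Mean z̄ = (30 + 30 + 36 + 36 + 34 + 28 + 35 + 35 + 33 + 38)/10 = 33.5000
Numerator Σ_{t=1}^{8}(z_t−z̄)(z_{t+2}−z̄) = -31.5000
Denominator Σ(z_t−z̄)² = 92.5000
r_2 = -31.5000 / 92.5000 = -0.341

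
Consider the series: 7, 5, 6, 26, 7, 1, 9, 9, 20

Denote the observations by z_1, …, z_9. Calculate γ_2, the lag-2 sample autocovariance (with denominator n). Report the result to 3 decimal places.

Mean z̄ = (7 + 5 + 6 + 26 + 7 + 1 + 9 + 9 + 20)/9 = 10.0000
Σ_{t=1}^{7}(z_t−z̄)(z_{t+2}−z̄) = -198.0000
γ_2 = -198.0000 / 9 = -22.000

-22.000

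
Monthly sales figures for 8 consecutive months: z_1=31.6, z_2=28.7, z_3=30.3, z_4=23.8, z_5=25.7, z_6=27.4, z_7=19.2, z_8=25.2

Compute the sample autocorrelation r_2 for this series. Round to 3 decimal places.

Mean z̄ = (31.6 + 28.7 + 30.3 + 23.8 + 25.7 + 27.4 + 19.2 + 25.2)/8 = 26.4875
Numerator Σ_{t=1}^{6}(z_t−z̄)(z_{t+2}−z̄) = 12.6547
Denominator Σ(z_t−z̄)² = 109.0088
r_2 = 12.6547 / 109.0088 = 0.116

0.116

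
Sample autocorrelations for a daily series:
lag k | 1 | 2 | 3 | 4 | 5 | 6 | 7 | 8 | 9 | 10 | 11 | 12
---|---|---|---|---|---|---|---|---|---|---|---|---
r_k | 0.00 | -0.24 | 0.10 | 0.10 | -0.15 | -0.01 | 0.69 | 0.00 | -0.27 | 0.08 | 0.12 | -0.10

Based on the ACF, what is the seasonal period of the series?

7

The largest autocorrelation is r_7 = 0.69; the remaining lags stay at or below 0.12.
The dominant spike at lag 7 indicates a seasonal period of 7.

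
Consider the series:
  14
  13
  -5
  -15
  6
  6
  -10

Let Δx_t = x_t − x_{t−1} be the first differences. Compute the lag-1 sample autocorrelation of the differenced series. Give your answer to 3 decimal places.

First differences Δx: -1, -18, -10, 21, 0, -16
Mean of differences = -4.0000
Numerator Σ(Δx_t−Δx̄)(Δx_{t+1}−Δx̄) = -56.0000
Denominator Σ(Δx_t−Δx̄)² = 1026.0000
r_1(Δx) = -56.0000 / 1026.0000 = -0.055

-0.055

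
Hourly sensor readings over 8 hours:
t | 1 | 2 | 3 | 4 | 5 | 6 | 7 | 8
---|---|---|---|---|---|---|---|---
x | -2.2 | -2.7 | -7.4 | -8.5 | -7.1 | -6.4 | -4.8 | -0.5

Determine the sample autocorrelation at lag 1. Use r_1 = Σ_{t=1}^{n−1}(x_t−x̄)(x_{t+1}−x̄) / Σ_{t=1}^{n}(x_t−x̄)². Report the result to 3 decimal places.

0.356

Mean x̄ = (-2.2 − 2.7 − 7.4 − 8.5 − 7.1 − 6.4 − 4.8 − 0.5)/8 = -4.9500
Numerator Σ_{t=1}^{7}(x_t−x̄)(x_{t+1}−x̄) = 20.5725
Denominator Σ(x_t−x̄)² = 57.7800
r_1 = 20.5725 / 57.7800 = 0.356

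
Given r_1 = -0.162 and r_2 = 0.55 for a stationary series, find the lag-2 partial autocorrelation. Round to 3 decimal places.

0.538

φ_{22} = (r_2 − r_1²) / (1 − r_1²)
r_1² = (-0.162)² = 0.026244
Numerator = 0.55 − 0.0262 = 0.5238; denominator = 1 − 0.0262 = 0.9738
φ_{22} = 0.5238 / 0.9738 = 0.538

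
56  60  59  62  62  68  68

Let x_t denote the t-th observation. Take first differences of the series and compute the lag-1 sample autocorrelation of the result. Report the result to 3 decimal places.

-0.711

First differences Δx: 4, -1, 3, 0, 6, 0
Mean of differences = 2.0000
Numerator Σ(Δx_t−Δx̄)(Δx_{t+1}−Δx̄) = -27.0000
Denominator Σ(Δx_t−Δx̄)² = 38.0000
r_1(Δx) = -27.0000 / 38.0000 = -0.711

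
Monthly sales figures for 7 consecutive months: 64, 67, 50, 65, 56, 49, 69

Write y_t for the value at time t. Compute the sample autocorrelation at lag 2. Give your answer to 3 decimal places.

Mean ȳ = (64 + 67 + 50 + 65 + 56 + 49 + 69)/7 = 60.0000
Deviations from mean: 4.0000, 7.0000, -10.0000, 5.0000, -4.0000, -11.0000, 9.0000
Σ(y_t−ȳ)(y_{t+2}−ȳ) = (-40.0000) + (35.0000) + (40.0000) + (-55.0000) + (-36.0000) = -56.0000
Denominator Σ(y_t−ȳ)² = 408.0000
r_2 = -56.0000 / 408.0000 = -0.137

-0.137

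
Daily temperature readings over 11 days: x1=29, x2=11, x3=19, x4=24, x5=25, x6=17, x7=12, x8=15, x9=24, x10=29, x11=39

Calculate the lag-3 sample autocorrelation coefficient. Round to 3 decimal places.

-0.341

Mean x̄ = (29 + 11 + 19 + 24 + 25 + 17 + 12 + 15 + 24 + 29 + 39)/11 = 22.1818
Numerator Σ_{t=1}^{8}(x_t−x̄)(x_{t+3}−x̄) = -241.0083
Denominator Σ(x_t−x̄)² = 707.6364
r_3 = -241.0083 / 707.6364 = -0.341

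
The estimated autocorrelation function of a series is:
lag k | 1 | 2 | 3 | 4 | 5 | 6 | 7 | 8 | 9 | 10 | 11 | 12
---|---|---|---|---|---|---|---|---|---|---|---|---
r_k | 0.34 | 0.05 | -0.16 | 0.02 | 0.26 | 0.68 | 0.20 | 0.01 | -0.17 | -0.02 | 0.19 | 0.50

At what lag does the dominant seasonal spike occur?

The largest autocorrelation is r_6 = 0.68, with a weaker echo at lag 12 (0.50); the remaining lags stay at or below 0.34. The elevated value at lag 1 (0.34), dropping to 0.05 at lag 2, reflects decaying short-term dependence rather than seasonality.
The dominant spike at lag 6 indicates a seasonal period of 6.

6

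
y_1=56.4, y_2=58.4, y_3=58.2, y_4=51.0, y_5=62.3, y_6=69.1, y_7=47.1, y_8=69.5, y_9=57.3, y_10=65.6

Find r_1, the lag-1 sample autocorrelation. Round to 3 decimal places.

Mean ȳ = (56.4 + 58.4 + 58.2 + 51.0 + 62.3 + 69.1 + 47.1 + 69.5 + 57.3 + 65.6)/10 = 59.4900
Numerator Σ_{t=1}^{9}(y_t−ȳ)(y_{t+1}−ȳ) = -259.5211
Denominator Σ(y_t−ȳ)² = 480.5690
r_1 = -259.5211 / 480.5690 = -0.540

-0.540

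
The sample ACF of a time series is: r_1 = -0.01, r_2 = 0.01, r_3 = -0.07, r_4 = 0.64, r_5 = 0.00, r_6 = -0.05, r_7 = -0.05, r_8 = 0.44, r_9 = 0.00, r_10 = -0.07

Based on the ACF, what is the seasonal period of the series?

4

The largest autocorrelation is r_4 = 0.64, with a weaker echo at lag 8 (0.44); the remaining lags stay at or below 0.01.
The dominant spike at lag 4 indicates a seasonal period of 4.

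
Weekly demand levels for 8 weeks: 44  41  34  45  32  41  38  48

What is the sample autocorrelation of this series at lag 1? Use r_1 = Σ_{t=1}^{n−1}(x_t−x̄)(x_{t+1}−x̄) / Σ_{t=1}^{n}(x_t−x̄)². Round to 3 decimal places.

Mean x̄ = (44 + 41 + 34 + 45 + 32 + 41 + 38 + 48)/8 = 40.3750
Deviations from mean: 3.6250, 0.6250, -6.3750, 4.6250, -8.3750, 0.6250, -2.3750, 7.6250
Σ(x_t−x̄)(x_{t+1}−x̄) = (2.2656) + (-3.9844) + (-29.4844) + (-38.7344) + (-5.2344) + (-1.4844) + (-18.1094) = -94.7656
Denominator Σ(x_t−x̄)² = 209.8750
r_1 = -94.7656 / 209.8750 = -0.452

-0.452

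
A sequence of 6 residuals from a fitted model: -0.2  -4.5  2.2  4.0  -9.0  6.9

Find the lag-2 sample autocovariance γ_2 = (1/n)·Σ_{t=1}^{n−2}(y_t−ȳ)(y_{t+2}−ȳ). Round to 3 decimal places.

-1.673

Mean ȳ = (-0.2 − 4.5 + 2.2 + 4.0 − 9.0 + 6.9)/6 = -0.1000
Σ_{t=1}^{4}(y_t−ȳ)(y_{t+2}−ȳ) = -10.0400
γ_2 = -10.0400 / 6 = -1.673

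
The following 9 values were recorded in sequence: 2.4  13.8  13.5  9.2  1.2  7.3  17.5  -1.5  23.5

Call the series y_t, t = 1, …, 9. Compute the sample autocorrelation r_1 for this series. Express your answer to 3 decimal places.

Mean ȳ = (2.4 + 13.8 + 13.5 + 9.2 + 1.2 + 7.3 + 17.5 − 1.5 + 23.5)/9 = 9.6556
Numerator Σ_{t=1}^{8}(y_t−ȳ)(y_{t+1}−ȳ) = -252.5486
Denominator Σ(y_t−ȳ)² = 539.5022
r_1 = -252.5486 / 539.5022 = -0.468

-0.468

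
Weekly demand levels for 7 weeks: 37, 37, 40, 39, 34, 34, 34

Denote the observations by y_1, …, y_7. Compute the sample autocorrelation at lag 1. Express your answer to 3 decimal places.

0.453

Mean ȳ = (37 + 37 + 40 + 39 + 34 + 34 + 34)/7 = 36.4286
Deviations from mean: 0.5714, 0.5714, 3.5714, 2.5714, -2.4286, -2.4286, -2.4286
Numerator Σ_{t=1}^{6}(y_t−ȳ)(y_{t+1}−ȳ) = 17.1020
Denominator Σ(y_t−ȳ)² = 37.7143
r_1 = 17.1020 / 37.7143 = 0.453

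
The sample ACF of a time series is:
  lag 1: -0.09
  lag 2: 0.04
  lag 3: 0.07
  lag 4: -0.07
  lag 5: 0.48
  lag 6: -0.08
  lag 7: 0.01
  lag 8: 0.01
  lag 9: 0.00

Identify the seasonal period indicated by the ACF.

5

The largest autocorrelation is r_5 = 0.48; the remaining lags stay at or below 0.07.
The dominant spike at lag 5 indicates a seasonal period of 5.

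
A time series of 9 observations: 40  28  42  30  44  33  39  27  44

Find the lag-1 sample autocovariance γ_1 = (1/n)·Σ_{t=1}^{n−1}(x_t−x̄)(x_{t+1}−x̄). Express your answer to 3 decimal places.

-32.568

Mean x̄ = (40 + 28 + 42 + 30 + 44 + 33 + 39 + 27 + 44)/9 = 36.3333
Σ_{t=1}^{8}(x_t−x̄)(x_{t+1}−x̄) = -293.1111
γ_1 = -293.1111 / 9 = -32.568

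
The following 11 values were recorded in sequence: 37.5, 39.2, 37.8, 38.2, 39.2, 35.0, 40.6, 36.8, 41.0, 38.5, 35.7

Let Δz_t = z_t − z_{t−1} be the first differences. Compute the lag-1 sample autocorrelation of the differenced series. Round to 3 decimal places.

First differences Δz: 1.7, -1.4, 0.4, 1.0, -4.2, 5.6, -3.8, 4.2, -2.5, -2.8
Mean of differences = -0.1800
Numerator Σ(Δz_t−Δz̄)(Δz_{t+1}−Δz̄) = -71.1584
Denominator Σ(Δz_t−Δz̄)² = 100.8560
r_1(Δz) = -71.1584 / 100.8560 = -0.706

-0.706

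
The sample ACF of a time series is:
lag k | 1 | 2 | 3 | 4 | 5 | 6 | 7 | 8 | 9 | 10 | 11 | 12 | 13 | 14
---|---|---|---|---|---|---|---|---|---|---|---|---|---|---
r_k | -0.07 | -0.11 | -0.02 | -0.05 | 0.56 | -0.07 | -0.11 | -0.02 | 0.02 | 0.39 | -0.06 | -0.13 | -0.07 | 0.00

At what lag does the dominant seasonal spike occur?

5

The largest autocorrelation is r_5 = 0.56, with a weaker echo at lag 10 (0.39); the remaining lags stay at or below 0.02.
The dominant spike at lag 5 indicates a seasonal period of 5.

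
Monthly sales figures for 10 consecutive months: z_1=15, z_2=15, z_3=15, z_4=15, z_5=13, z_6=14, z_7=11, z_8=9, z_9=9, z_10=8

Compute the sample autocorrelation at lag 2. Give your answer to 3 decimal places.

Mean z̄ = (15 + 15 + 15 + 15 + 13 + 14 + 11 + 9 + 9 + 8)/10 = 12.4000
Numerator Σ_{t=1}^{8}(z_t−z̄)(z_{t+2}−z̄) = 32.6800
Denominator Σ(z_t−z̄)² = 74.4000
r_2 = 32.6800 / 74.4000 = 0.439

0.439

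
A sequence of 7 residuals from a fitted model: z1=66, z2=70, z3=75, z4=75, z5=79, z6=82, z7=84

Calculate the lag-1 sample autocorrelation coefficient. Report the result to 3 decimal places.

Mean z̄ = (66 + 70 + 75 + 75 + 79 + 82 + 84)/7 = 75.8571
Deviations from mean: -9.8571, -5.8571, -0.8571, -0.8571, 3.1429, 6.1429, 8.1429
Σ(z_t−z̄)(z_{t+1}−z̄) = (57.7347) + (5.0204) + (0.7347) + (-2.6939) + (19.3061) + (50.0204) = 130.1224
Denominator Σ(z_t−z̄)² = 246.8571
r_1 = 130.1224 / 246.8571 = 0.527

0.527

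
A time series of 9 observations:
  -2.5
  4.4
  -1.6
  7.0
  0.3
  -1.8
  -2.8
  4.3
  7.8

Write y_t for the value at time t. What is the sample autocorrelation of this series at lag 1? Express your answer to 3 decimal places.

-0.143

Mean ȳ = (-2.5 + 4.4 − 1.6 + 7.0 + 0.3 − 1.8 − 2.8 + 4.3 + 7.8)/9 = 1.6778
Numerator Σ_{t=1}^{8}(y_t−ȳ)(y_{t+1}−ȳ) = -20.3972
Denominator Σ(y_t−ȳ)² = 142.3356
r_1 = -20.3972 / 142.3356 = -0.143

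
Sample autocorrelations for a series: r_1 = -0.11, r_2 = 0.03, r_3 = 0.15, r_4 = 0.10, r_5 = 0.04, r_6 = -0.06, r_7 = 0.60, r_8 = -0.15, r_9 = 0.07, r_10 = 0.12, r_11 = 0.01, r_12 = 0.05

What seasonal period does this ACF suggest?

7

The largest autocorrelation is r_7 = 0.60; the remaining lags stay at or below 0.15.
The dominant spike at lag 7 indicates a seasonal period of 7.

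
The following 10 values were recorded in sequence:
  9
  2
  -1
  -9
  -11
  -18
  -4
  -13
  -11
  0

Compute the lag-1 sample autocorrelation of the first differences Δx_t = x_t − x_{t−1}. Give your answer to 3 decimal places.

-0.280

First differences Δx: -7, -3, -8, -2, -7, 14, -9, 2, 11
Mean of differences = -1.0000
Numerator Σ(Δx_t−Δx̄)(Δx_{t+1}−Δx̄) = -159.0000
Denominator Σ(Δx_t−Δx̄)² = 568.0000
r_1(Δx) = -159.0000 / 568.0000 = -0.280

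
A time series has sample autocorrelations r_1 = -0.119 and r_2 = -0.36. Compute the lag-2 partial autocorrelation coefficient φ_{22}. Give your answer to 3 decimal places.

-0.380

φ_{22} = (r_2 − r_1²) / (1 − r_1²)
r_1² = (-0.119)² = 0.014161
Numerator = -0.36 − 0.0142 = -0.3742; denominator = 1 − 0.0142 = 0.9858
φ_{22} = -0.3742 / 0.9858 = -0.380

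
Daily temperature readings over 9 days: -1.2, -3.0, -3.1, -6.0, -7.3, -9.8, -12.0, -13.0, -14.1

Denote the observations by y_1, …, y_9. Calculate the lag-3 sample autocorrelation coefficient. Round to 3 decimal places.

0.040

Mean ȳ = (-1.2 − 3.0 − 3.1 − 6.0 − 7.3 − 9.8 − 12.0 − 13.0 − 14.1)/9 = -7.7222
Σ(y_t−ȳ)(y_{t+3}−ȳ) = (11.2327) + (1.9938) + (-9.6040) + (-7.3673) + (-2.2284) + (13.2516) = 7.2785
Denominator Σ(y_t−ȳ)² = 180.4956
r_3 = 7.2785 / 180.4956 = 0.040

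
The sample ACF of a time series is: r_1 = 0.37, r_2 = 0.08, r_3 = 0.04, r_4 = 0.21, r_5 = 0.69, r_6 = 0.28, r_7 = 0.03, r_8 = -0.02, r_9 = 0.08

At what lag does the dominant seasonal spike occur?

5

The largest autocorrelation is r_5 = 0.69; the remaining lags stay at or below 0.37. The elevated value at lag 1 (0.37), dropping to 0.08 at lag 2, reflects decaying short-term dependence rather than seasonality.
The dominant spike at lag 5 indicates a seasonal period of 5.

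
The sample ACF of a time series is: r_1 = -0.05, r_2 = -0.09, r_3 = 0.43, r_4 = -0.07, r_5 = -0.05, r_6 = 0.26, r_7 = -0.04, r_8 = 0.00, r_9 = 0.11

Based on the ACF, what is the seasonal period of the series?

The largest autocorrelation is r_3 = 0.43, with a weaker echo at lag 6 (0.26); the remaining lags stay at or below 0.11.
The dominant spike at lag 3 indicates a seasonal period of 3.

3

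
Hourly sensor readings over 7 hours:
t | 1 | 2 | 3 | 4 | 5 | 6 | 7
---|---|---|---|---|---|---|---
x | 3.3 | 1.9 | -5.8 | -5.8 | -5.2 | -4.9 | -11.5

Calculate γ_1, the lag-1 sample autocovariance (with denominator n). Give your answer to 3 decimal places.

6.526

Mean x̄ = (3.3 + 1.9 − 5.8 − 5.8 − 5.2 − 4.9 − 11.5)/7 = -4.0000
Deviations: 7.3000, 5.9000, -1.8000, -1.8000, -1.2000, -0.9000, -7.5000
Σ_{t=1}^{6}(x_t−x̄)(x_{t+1}−x̄) = 45.6800
γ_1 = 45.6800 / 7 = 6.526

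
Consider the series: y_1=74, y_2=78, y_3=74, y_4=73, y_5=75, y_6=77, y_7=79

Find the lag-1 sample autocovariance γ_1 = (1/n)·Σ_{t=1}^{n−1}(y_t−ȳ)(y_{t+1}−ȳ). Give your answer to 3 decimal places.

0.294

Mean ȳ = (74 + 78 + 74 + 73 + 75 + 77 + 79)/7 = 75.7143
Σ_{t=1}^{6}(y_t−ȳ)(y_{t+1}−ȳ) = 2.0612
γ_1 = 2.0612 / 7 = 0.294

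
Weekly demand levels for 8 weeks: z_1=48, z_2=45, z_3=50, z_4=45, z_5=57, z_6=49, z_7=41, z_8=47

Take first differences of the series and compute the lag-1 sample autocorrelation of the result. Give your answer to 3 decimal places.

-0.492

First differences Δz: -3, 5, -5, 12, -8, -8, 6
Mean of differences = -0.1429
Numerator Σ(Δz_t−Δz̄)(Δz_{t+1}−Δz̄) = -180.5918
Denominator Σ(Δz_t−Δz̄)² = 366.8571
r_1(Δz) = -180.5918 / 366.8571 = -0.492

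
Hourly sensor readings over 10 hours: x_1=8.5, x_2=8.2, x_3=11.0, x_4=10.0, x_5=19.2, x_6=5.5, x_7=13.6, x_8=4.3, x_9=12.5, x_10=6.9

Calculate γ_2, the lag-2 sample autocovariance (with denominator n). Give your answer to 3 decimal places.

9.325

Mean x̄ = (8.5 + 8.2 + 11.0 + 10.0 + 19.2 + 5.5 + 13.6 + 4.3 + 12.5 + 6.9)/10 = 9.9700
Σ_{t=1}^{8}(x_t−x̄)(x_{t+2}−x̄) = 93.2462
γ_2 = 93.2462 / 10 = 9.325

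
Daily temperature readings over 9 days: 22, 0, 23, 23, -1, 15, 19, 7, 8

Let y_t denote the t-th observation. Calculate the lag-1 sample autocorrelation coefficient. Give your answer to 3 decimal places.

-0.414

Mean ȳ = (22 + 0 + 23 + 23 − 1 + 15 + 19 + 7 + 8)/9 = 12.8889
Numerator Σ_{t=1}^{8}(y_t−ȳ)(y_{t+1}−ȳ) = -309.5679
Denominator Σ(y_t−ȳ)² = 746.8889
r_1 = -309.5679 / 746.8889 = -0.414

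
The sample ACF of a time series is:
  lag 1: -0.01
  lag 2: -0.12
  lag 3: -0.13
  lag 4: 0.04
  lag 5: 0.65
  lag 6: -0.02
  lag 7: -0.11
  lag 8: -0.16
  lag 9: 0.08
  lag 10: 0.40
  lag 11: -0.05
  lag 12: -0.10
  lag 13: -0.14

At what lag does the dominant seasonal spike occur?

The largest autocorrelation is r_5 = 0.65, with a weaker echo at lag 10 (0.40); the remaining lags stay at or below 0.08.
The dominant spike at lag 5 indicates a seasonal period of 5.

5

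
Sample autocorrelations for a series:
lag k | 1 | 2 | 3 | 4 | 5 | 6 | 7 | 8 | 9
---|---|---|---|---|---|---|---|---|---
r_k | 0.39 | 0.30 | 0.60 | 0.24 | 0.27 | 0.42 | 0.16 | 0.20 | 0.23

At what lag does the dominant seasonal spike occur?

3

The largest autocorrelation is r_3 = 0.60, with a weaker echo at lag 6 (0.42); the remaining lags stay at or below 0.39. The elevated value at lag 1 (0.39), dropping to 0.30 at lag 2, reflects decaying short-term dependence rather than seasonality.
The dominant spike at lag 3 indicates a seasonal period of 3.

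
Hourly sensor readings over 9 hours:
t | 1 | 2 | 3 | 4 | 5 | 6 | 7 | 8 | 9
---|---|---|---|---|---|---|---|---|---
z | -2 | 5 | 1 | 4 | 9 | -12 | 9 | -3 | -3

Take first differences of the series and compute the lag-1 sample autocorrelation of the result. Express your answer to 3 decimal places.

-0.733

First differences Δz: 7, -4, 3, 5, -21, 21, -12, 0
Mean of differences = -0.1250
Numerator Σ(Δz_t−Δz̄)(Δz_{t+1}−Δz̄) = -824.0156
Denominator Σ(Δz_t−Δz̄)² = 1124.8750
r_1(Δz) = -824.0156 / 1124.8750 = -0.733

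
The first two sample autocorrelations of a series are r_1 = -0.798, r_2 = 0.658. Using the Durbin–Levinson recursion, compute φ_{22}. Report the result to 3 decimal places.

0.058

φ_{22} = (r_2 − r_1²) / (1 − r_1²)
r_1² = (-0.798)² = 0.636804
Numerator = 0.658 − 0.6368 = 0.0212; denominator = 1 − 0.6368 = 0.3632
φ_{22} = 0.0212 / 0.3632 = 0.058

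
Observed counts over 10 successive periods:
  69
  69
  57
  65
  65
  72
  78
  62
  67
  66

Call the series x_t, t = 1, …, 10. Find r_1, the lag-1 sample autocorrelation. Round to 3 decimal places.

Mean x̄ = (69 + 69 + 57 + 65 + 65 + 72 + 78 + 62 + 67 + 66)/10 = 67.0000
Numerator Σ_{t=1}^{9}(x_t−x̄)(x_{t+1}−x̄) = -2.0000
Denominator Σ(x_t−x̄)² = 288.0000
r_1 = -2.0000 / 288.0000 = -0.007

-0.007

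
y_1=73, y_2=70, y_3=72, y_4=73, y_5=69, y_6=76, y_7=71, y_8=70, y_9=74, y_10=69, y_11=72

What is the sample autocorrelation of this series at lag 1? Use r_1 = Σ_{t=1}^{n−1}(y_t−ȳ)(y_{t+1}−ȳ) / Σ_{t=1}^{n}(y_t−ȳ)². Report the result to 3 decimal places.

-0.626

Mean ȳ = (73 + 70 + 72 + 73 + 69 + 76 + 71 + 70 + 74 + 69 + 72)/11 = 71.7273
Numerator Σ_{t=1}^{10}(y_t−ȳ)(y_{t+1}−ȳ) = -30.1653
Denominator Σ(y_t−ȳ)² = 48.1818
r_1 = -30.1653 / 48.1818 = -0.626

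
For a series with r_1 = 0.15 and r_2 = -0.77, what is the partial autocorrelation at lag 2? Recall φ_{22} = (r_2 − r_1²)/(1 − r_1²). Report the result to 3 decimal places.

-0.811

φ_{22} = (r_2 − r_1²) / (1 − r_1²)
r_1² = (0.15)² = 0.0225
Numerator = -0.77 − 0.0225 = -0.7925; denominator = 1 − 0.0225 = 0.9775
φ_{22} = -0.7925 / 0.9775 = -0.811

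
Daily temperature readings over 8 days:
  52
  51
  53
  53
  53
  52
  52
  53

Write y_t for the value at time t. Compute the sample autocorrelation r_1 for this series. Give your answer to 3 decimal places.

0.028

Mean ȳ = (52 + 51 + 53 + 53 + 53 + 52 + 52 + 53)/8 = 52.3750
Numerator Σ_{t=1}^{7}(y_t−ȳ)(y_{t+1}−ȳ) = 0.1094
Denominator Σ(y_t−ȳ)² = 3.8750
r_1 = 0.1094 / 3.8750 = 0.028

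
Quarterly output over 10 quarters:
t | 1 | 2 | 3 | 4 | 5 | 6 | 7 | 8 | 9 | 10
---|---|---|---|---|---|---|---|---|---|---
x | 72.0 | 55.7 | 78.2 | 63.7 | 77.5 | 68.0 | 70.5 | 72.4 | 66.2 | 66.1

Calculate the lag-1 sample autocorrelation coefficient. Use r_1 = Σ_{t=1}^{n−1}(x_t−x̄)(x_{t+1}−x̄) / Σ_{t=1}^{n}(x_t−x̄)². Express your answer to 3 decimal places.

Mean x̄ = (72.0 + 55.7 + 78.2 + 63.7 + 77.5 + 68.0 + 70.5 + 72.4 + 66.2 + 66.1)/10 = 69.0300
Numerator Σ_{t=1}^{9}(x_t−x̄)(x_{t+1}−x̄) = -262.3769
Denominator Σ(x_t−x̄)² = 401.9210
r_1 = -262.3769 / 401.9210 = -0.653

-0.653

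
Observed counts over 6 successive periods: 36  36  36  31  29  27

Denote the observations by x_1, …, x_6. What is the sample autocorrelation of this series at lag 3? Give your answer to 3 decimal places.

-0.451

Mean x̄ = (36 + 36 + 36 + 31 + 29 + 27)/6 = 32.5000
Deviations from mean: 3.5000, 3.5000, 3.5000, -1.5000, -3.5000, -5.5000
Numerator Σ_{t=1}^{3}(x_t−x̄)(x_{t+3}−x̄) = -36.7500
Denominator Σ(x_t−x̄)² = 81.5000
r_3 = -36.7500 / 81.5000 = -0.451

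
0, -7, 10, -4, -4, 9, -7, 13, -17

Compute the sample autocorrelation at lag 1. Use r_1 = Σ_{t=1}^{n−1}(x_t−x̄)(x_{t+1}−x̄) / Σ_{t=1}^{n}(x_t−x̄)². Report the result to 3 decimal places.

Mean x̄ = (0 − 7 + 10 − 4 − 4 + 9 − 7 + 13 − 17)/9 = -0.7778
Numerator Σ_{t=1}^{8}(x_t−x̄)(x_{t+1}−x̄) = -497.8272
Denominator Σ(x_t−x̄)² = 763.5556
r_1 = -497.8272 / 763.5556 = -0.652

-0.652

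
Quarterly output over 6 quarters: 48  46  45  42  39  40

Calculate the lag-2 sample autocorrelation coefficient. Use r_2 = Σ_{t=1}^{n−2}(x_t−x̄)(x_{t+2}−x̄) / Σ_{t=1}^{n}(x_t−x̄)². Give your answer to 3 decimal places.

Mean x̄ = (48 + 46 + 45 + 42 + 39 + 40)/6 = 43.3333
Deviations from mean: 4.6667, 2.6667, 1.6667, -1.3333, -4.3333, -3.3333
Numerator Σ_{t=1}^{4}(x_t−x̄)(x_{t+2}−x̄) = 1.4444
Denominator Σ(x_t−x̄)² = 63.3333
r_2 = 1.4444 / 63.3333 = 0.023

0.023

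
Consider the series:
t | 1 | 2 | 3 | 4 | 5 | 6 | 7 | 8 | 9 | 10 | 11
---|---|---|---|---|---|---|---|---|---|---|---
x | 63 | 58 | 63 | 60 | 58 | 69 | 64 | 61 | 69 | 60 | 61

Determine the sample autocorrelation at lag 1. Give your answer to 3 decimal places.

-0.267

Mean x̄ = (63 + 58 + 63 + 60 + 58 + 69 + 64 + 61 + 69 + 60 + 61)/11 = 62.3636
Numerator Σ_{t=1}^{10}(x_t−x̄)(x_{t+1}−x̄) = -38.5868
Denominator Σ(x_t−x̄)² = 144.5455
r_1 = -38.5868 / 144.5455 = -0.267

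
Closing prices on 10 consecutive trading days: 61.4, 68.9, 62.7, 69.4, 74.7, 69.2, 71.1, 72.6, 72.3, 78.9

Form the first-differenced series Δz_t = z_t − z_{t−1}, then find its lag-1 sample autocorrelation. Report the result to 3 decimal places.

-0.478

First differences Δz: 7.5, -6.2, 6.7, 5.3, -5.5, 1.9, 1.5, -0.3, 6.6
Mean of differences = 1.9444
Numerator Σ(Δz_t−Δz̄)(Δz_{t+1}−Δz̄) = -102.1020
Denominator Σ(Δz_t−Δz̄)² = 213.4022
r_1(Δz) = -102.1020 / 213.4022 = -0.478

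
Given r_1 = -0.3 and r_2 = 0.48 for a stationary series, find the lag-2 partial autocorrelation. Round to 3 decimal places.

φ_{22} = (r_2 − r_1²) / (1 − r_1²)
r_1² = (-0.3)² = 0.09
Numerator = 0.48 − 0.0900 = 0.3900; denominator = 1 − 0.0900 = 0.9100
φ_{22} = 0.3900 / 0.9100 = 0.429

0.429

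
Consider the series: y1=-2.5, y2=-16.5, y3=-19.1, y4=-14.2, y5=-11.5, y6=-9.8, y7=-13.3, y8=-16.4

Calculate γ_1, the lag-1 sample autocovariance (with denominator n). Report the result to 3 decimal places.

Mean ȳ = (-2.5 − 16.5 − 19.1 − 14.2 − 11.5 − 9.8 − 13.3 − 16.4)/8 = -12.9125
Deviations: 10.4125, -3.5875, -6.1875, -1.2875, 1.4125, 3.1125, -0.3875, -3.4875
Σ_{t=1}^{7}(y_t−ȳ)(y_{t+1}−ȳ) = -4.4677
γ_1 = -4.4677 / 8 = -0.558

-0.558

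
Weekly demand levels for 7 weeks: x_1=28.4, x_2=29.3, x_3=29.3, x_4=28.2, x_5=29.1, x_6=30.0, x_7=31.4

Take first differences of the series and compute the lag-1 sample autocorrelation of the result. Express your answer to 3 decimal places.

0.117

First differences Δx: 0.9, 0.0, -1.1, 0.9, 0.9, 1.4
Mean of differences = 0.5000
Numerator Σ(Δx_t−Δx̄)(Δx_{t+1}−Δx̄) = 0.4800
Denominator Σ(Δx_t−Δx̄)² = 4.1000
r_1(Δx) = 0.4800 / 4.1000 = 0.117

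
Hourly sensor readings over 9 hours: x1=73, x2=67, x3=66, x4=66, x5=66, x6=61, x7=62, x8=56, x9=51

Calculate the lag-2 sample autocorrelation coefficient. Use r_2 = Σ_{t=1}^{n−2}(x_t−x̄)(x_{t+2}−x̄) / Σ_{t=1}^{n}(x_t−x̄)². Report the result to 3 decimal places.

Mean x̄ = (73 + 67 + 66 + 66 + 66 + 61 + 62 + 56 + 51)/9 = 63.1111
Σ(x_t−x̄)(x_{t+2}−x̄) = (28.5679) + (11.2346) + (8.3457) + (-6.0988) + (-3.2099) + (15.0123) + (13.4568) = 67.3086
Denominator Σ(x_t−x̄)² = 340.8889
r_2 = 67.3086 / 340.8889 = 0.197

0.197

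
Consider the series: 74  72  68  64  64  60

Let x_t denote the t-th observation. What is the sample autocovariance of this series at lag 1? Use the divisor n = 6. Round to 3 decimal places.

11.167

Mean x̄ = (74 + 72 + 68 + 64 + 64 + 60)/6 = 67.0000
Σ_{t=1}^{5}(x_t−x̄)(x_{t+1}−x̄) = 67.0000
γ_1 = 67.0000 / 6 = 11.167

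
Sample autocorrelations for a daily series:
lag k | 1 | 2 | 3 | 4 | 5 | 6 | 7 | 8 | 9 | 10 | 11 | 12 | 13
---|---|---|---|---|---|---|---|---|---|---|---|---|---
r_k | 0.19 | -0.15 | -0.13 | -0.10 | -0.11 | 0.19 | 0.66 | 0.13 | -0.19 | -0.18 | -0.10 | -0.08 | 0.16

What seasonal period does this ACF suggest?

The largest autocorrelation is r_7 = 0.66; the remaining lags stay at or below 0.19.
The dominant spike at lag 7 indicates a seasonal period of 7.

7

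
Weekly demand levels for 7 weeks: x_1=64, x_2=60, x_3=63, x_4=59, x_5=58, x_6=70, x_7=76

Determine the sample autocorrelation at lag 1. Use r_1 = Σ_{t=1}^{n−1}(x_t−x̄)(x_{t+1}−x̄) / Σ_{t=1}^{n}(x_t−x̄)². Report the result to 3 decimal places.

Mean x̄ = (64 + 60 + 63 + 59 + 58 + 70 + 76)/7 = 64.2857
Deviations from mean: -0.2857, -4.2857, -1.2857, -5.2857, -6.2857, 5.7143, 11.7143
Σ(x_t−x̄)(x_{t+1}−x̄) = (1.2245) + (5.5102) + (6.7959) + (33.2245) + (-35.9184) + (66.9388) = 77.7755
Denominator Σ(x_t−x̄)² = 257.4286
r_1 = 77.7755 / 257.4286 = 0.302

0.302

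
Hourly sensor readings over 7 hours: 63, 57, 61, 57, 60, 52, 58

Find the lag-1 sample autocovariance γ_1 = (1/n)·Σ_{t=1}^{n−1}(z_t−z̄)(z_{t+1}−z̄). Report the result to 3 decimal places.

-3.461

Mean z̄ = (63 + 57 + 61 + 57 + 60 + 52 + 58)/7 = 58.2857
Deviations: 4.7143, -1.2857, 2.7143, -1.2857, 1.7143, -6.2857, -0.2857
Σ_{t=1}^{6}(z_t−z̄)(z_{t+1}−z̄) = -24.2245
γ_1 = -24.2245 / 7 = -3.461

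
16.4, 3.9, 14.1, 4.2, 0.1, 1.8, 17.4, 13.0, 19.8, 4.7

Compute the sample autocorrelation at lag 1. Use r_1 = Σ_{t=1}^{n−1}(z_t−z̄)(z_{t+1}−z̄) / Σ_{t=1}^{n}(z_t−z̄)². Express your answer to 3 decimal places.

Mean z̄ = (16.4 + 3.9 + 14.1 + 4.2 + 0.1 + 1.8 + 17.4 + 13.0 + 19.8 + 4.7)/10 = 9.5400
Numerator Σ_{t=1}^{9}(z_t−z̄)(z_{t+1}−z̄) = -13.0836
Denominator Σ(z_t−z̄)² = 479.6440
r_1 = -13.0836 / 479.6440 = -0.027

-0.027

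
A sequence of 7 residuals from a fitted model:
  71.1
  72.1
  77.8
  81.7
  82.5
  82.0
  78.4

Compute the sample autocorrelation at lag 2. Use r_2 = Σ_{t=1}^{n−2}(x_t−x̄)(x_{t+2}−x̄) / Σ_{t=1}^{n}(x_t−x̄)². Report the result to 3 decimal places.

-0.032

Mean x̄ = (71.1 + 72.1 + 77.8 + 81.7 + 82.5 + 82.0 + 78.4)/7 = 77.9429
Σ(x_t−x̄)(x_{t+2}−x̄) = (0.9776) + (-21.9524) + (-0.6510) + (15.2433) + (2.0833) = -4.2994
Denominator Σ(x_t−x̄)² = 132.5371
r_2 = -4.2994 / 132.5371 = -0.032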